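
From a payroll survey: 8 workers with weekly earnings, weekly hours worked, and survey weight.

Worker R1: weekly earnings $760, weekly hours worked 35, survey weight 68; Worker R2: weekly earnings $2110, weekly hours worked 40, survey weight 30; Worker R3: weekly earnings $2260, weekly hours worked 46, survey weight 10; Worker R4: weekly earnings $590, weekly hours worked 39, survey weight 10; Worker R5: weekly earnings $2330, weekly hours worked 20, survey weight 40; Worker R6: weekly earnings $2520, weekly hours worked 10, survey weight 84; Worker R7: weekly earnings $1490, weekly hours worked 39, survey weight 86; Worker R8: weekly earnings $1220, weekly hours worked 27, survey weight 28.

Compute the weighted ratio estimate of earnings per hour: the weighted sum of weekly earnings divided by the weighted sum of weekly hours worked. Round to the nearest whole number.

60

Σ wᵢ·y = 760×68 + 2110×30 + 2260×10 + 590×10 + 2330×40 + 2520×84 + 1490×86 + 1220×28
  = 51680 + 63300 + 22600 + 5900 + 93200 + 211680 + 128140 + 34160 = 610660
Σ wᵢ·x = 35×68 + 40×30 + 46×10 + 39×10 + 20×40 + 10×84 + 39×86 + 27×28
  = 2380 + 1200 + 460 + 390 + 800 + 840 + 3354 + 756 = 10180
Ratio = 610660 / 10180 = 59.986248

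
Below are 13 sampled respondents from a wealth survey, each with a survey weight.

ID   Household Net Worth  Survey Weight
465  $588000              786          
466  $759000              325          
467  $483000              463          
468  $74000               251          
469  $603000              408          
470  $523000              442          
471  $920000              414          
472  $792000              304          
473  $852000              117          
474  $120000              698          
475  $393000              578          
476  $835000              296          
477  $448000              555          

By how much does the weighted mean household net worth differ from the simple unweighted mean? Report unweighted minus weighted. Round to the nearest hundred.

44000

Unweighted sum = 7390000
Unweighted mean = 7390000 / 13 = 568461.54
Weighted sum = 2956282000
Sum of weights = 5637
Weighted mean = 2956282000 / 5637 = 524442.43
Difference (unweighted minus weighted) = 44019.105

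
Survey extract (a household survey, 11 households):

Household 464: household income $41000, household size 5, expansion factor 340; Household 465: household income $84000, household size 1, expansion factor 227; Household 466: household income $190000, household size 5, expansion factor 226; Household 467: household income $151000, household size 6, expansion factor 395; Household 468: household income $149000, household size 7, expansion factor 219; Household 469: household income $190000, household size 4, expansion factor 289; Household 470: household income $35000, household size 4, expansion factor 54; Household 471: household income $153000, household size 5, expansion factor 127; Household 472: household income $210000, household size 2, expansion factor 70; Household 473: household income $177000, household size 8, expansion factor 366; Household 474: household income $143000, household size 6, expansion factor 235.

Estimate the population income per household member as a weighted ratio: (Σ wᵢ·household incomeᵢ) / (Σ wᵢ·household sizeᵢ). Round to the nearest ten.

26590

Σ wᵢ·y = 41000×340 + 84000×227 + 190000×226 + 151000×395 + 149000×219 + 190000×289 + 35000×54 + 153000×127 + 210000×70 + 177000×366 + 143000×235
  = 13940000 + 19068000 + 42940000 + 59645000 + 32631000 + 54910000 + 1890000 + 19431000 + 14700000 + 64782000 + 33605000 = 357542000
Σ wᵢ·x = 5×340 + 1×227 + 5×226 + 6×395 + 7×219 + 4×289 + 4×54 + 5×127 + 2×70 + 8×366 + 6×235
  = 1700 + 227 + 1130 + 2370 + 1533 + 1156 + 216 + 635 + 140 + 2928 + 1410 = 13445
Ratio = 357542000 / 13445 = 26592.934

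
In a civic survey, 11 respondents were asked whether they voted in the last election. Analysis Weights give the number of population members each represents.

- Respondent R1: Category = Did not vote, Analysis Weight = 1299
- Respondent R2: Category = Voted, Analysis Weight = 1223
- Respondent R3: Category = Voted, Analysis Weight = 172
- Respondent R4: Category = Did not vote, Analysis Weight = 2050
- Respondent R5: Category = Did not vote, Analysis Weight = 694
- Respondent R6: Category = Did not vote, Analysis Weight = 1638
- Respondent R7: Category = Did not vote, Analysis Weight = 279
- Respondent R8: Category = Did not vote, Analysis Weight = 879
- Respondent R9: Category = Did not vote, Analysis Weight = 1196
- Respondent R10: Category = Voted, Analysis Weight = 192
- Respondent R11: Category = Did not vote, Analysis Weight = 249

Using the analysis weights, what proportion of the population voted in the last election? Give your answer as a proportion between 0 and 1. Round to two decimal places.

0.16

Sum of weights for 'Voted' = 1223 + 172 + 192 = 1587
Total weight = 9871
Weighted proportion = 1587 / 9871 = 0.16077398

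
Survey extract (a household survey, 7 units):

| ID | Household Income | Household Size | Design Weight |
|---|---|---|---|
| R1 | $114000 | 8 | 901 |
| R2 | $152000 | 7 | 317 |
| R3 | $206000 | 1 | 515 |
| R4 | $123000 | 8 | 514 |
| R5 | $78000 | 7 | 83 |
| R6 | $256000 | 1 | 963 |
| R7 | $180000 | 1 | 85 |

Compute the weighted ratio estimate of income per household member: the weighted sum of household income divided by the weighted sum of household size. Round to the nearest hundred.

37500

Σ wᵢ·y = 114000×901 + 152000×317 + 206000×515 + 123000×514 + 78000×83 + 256000×963 + 180000×85
  = 102714000 + 48184000 + 106090000 + 63222000 + 6474000 + 246528000 + 15300000 = 588512000
Σ wᵢ·x = 8×901 + 7×317 + 1×515 + 8×514 + 7×83 + 1×963 + 1×85
  = 7208 + 2219 + 515 + 4112 + 581 + 963 + 85 = 15683
Ratio = 588512000 / 15683 = 37525.473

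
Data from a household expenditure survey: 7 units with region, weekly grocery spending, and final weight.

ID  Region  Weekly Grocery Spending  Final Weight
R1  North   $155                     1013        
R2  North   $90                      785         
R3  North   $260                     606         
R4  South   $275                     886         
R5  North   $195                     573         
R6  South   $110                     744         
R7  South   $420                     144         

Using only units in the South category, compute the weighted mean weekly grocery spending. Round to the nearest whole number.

218

South rows: R4, R6, R7
Weighted sum = 275×886 + 110×744 + 420×144
  = 243650 + 81840 + 60480 = 385970
Sum of weights = 886 + 744 + 144 = 1774
Weighted mean = 385970 / 1774 = 217.57046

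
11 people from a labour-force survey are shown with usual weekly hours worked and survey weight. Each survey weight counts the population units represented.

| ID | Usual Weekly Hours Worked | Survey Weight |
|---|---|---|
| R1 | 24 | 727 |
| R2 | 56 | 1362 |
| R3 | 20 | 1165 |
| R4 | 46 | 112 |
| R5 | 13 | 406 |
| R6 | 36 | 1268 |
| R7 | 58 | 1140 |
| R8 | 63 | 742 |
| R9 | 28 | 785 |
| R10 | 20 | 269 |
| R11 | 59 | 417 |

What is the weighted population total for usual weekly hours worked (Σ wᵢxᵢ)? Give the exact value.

337927

Weighted total = 24×727 + 56×1362 + 20×1165 + 46×112 + 13×406 + 36×1268 + 58×1140 + 63×742 + 28×785 + 20×269 + 59×417
  = 17448 + 76272 + 23300 + 5152 + 5278 + 45648 + 66120 + 46746 + 21980 + 5380 + 24603 = 337927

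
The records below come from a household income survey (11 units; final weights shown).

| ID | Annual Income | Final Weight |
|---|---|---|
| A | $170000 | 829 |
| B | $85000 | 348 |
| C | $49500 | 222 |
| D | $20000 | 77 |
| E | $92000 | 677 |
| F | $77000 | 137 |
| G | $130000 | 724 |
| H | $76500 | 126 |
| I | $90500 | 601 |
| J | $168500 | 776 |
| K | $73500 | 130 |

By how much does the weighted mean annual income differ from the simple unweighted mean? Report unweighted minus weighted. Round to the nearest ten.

Unweighted sum = 170000 + 85000 + 49500 + 20000 + 92000 + 77000 + 130000 + 76500 + 90500 + 168500 + 73500 = 1032500
Unweighted mean = 1032500 / 11 = 93863.636
Weighted sum = 170000×829 + 85000×348 + 49500×222 + 20000×77 + 92000×677 + 77000×137 + 130000×724 + 76500×126 + 90500×601 + 168500×776 + 73500×130
  = 554332500
Sum of weights = 829 + 348 + 222 + 77 + 677 + 137 + 724 + 126 + 601 + 776 + 130 = 4647
Weighted mean = 554332500 / 4647 = 119288.25
Difference (unweighted minus weighted) = -25424.614

-25420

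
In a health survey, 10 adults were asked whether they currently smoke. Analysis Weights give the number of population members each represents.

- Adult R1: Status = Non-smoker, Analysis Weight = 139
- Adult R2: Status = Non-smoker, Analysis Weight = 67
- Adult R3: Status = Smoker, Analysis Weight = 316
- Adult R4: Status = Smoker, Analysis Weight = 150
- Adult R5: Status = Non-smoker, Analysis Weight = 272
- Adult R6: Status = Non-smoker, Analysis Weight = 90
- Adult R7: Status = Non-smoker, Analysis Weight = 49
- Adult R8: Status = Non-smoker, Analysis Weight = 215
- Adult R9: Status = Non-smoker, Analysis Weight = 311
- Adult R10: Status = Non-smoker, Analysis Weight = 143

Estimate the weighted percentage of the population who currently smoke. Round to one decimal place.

26.6

Sum of weights for 'Smoker' = 316 + 150 = 466
Total weight = 139 + 67 + 316 + 150 + 272 + 90 + 49 + 215 + 311 + 143 = 1752
Weighted proportion = 466 / 1752 = 0.26598174 → 26.598174%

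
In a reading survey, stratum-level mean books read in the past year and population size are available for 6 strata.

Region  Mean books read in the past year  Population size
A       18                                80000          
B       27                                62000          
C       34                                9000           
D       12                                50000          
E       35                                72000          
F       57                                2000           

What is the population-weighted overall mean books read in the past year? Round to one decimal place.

Σ Nₕ·x̄ₕ = 18×80000 + 27×62000 + 34×9000 + 12×50000 + 35×72000 + 57×2000
  = 1440000 + 1674000 + 306000 + 600000 + 2520000 + 114000 = 6654000
Σ Nₕ = 80000 + 62000 + 9000 + 50000 + 72000 + 2000 = 275000
Overall mean = 6654000 / 275000 = 24.196364

24.2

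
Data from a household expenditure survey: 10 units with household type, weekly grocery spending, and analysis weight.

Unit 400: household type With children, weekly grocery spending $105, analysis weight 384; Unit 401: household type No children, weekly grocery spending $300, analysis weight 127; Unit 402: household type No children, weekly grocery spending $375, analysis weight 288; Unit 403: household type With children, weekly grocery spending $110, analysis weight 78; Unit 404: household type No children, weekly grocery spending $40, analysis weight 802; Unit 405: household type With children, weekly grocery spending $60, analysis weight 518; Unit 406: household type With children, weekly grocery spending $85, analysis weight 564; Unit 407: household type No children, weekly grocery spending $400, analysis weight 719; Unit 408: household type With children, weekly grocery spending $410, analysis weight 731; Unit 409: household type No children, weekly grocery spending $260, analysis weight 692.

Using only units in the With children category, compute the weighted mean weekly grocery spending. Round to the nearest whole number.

188

With children rows: 400, 403, 405, 406, 408
Weighted sum = 105×384 + 110×78 + 60×518 + 85×564 + 410×731
  = 427630
Sum of weights = 384 + 78 + 518 + 564 + 731 = 2275
Weighted mean = 427630 / 2275 = 187.96923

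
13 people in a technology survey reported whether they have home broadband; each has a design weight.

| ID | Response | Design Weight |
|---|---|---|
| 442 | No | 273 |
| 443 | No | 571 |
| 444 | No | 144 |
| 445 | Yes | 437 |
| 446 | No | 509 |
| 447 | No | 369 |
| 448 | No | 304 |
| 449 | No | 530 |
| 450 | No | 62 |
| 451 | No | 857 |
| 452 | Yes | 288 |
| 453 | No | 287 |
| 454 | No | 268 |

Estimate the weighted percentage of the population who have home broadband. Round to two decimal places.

14.80

Sum of weights for 'Yes' = 437 + 288 = 725
Total weight = 4899
Weighted proportion = 725 / 4899 = 0.14798939 → 14.798939%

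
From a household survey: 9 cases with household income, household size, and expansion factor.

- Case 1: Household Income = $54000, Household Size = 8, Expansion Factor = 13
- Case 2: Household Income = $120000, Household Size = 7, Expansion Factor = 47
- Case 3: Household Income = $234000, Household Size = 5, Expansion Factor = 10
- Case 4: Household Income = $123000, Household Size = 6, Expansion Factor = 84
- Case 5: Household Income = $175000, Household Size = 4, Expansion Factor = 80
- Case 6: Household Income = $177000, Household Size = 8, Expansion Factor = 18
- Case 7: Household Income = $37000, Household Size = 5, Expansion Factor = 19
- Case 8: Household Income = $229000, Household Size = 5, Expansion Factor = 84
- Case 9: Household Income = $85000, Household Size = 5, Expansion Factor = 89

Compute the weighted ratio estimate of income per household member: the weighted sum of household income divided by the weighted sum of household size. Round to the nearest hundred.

26400

Σ wᵢ·y = 54000×13 + 120000×47 + 234000×10 + 123000×84 + 175000×80 + 177000×18 + 37000×19 + 229000×84 + 85000×89
  = 702000 + 5640000 + 2340000 + 10332000 + 14000000 + 3186000 + 703000 + 19236000 + 7565000 = 63704000
Σ wᵢ·x = 8×13 + 7×47 + 5×10 + 6×84 + 4×80 + 8×18 + 5×19 + 5×84 + 5×89
  = 104 + 329 + 50 + 504 + 320 + 144 + 95 + 420 + 445 = 2411
Ratio = 63704000 / 2411 = 26422.231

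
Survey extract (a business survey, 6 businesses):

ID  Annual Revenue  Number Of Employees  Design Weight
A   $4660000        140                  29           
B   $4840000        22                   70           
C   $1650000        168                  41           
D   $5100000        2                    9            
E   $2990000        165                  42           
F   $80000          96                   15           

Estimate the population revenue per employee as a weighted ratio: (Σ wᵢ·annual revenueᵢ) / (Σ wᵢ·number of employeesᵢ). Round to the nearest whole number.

Σ wᵢ·y = 4660000×29 + 4840000×70 + 1650000×41 + 5100000×9 + 2990000×42 + 80000×15
  = 135140000 + 338800000 + 67650000 + 45900000 + 125580000 + 1200000 = 714270000
Σ wᵢ·x = 140×29 + 22×70 + 168×41 + 2×9 + 165×42 + 96×15
  = 4060 + 1540 + 6888 + 18 + 6930 + 1440 = 20876
Ratio = 714270000 / 20876 = 34214.888

34215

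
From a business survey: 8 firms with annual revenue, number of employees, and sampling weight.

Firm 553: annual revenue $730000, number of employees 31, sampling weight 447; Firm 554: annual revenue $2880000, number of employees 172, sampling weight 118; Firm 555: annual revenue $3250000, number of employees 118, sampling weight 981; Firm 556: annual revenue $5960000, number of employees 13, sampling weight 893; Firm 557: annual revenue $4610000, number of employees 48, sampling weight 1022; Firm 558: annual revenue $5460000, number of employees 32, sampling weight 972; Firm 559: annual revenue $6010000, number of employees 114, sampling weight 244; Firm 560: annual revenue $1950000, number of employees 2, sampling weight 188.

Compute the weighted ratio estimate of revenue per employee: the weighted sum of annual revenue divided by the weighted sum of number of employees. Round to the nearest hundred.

77900

Σ wᵢ·y = 730000×447 + 2880000×118 + 3250000×981 + 5960000×893 + 4610000×1022 + 5460000×972 + 6010000×244 + 1950000×188
  = 326310000 + 339840000 + 3188250000 + 5322280000 + 4711420000 + 5307120000 + 1466440000 + 366600000 = 21028260000
Σ wᵢ·x = 31×447 + 172×118 + 118×981 + 13×893 + 48×1022 + 32×972 + 114×244 + 2×188
  = 269872
Ratio = 21028260000 / 269872 = 77919.384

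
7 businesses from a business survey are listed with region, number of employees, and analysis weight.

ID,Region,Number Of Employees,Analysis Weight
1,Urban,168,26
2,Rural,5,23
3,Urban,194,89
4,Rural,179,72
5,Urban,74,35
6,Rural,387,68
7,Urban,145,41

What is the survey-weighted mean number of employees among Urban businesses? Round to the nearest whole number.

158

Urban rows: 1, 3, 5, 7
Weighted sum = 168×26 + 194×89 + 74×35 + 145×41
  = 4368 + 17266 + 2590 + 5945 = 30169
Sum of weights = 26 + 89 + 35 + 41 = 191
Weighted mean = 30169 / 191 = 157.95288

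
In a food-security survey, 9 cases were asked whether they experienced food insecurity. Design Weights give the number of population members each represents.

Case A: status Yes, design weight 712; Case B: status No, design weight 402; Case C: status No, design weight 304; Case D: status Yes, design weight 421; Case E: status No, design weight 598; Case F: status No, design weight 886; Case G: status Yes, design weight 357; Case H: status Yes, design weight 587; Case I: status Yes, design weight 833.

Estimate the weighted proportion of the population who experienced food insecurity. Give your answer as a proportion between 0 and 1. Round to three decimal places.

Sum of weights for 'Yes' = 712 + 421 + 357 + 587 + 833 = 2910
Total weight = 712 + 402 + 304 + 421 + 598 + 886 + 357 + 587 + 833 = 5100
Weighted proportion = 2910 / 5100 = 0.57058824

0.571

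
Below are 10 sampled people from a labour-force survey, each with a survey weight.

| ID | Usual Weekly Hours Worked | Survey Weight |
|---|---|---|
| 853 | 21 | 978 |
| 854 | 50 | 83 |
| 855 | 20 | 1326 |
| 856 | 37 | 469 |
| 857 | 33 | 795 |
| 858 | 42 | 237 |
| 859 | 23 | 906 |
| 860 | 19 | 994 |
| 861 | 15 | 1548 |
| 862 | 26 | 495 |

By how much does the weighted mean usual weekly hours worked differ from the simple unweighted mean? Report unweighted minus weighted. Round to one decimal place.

Unweighted sum = 21 + 50 + 20 + 37 + 33 + 42 + 23 + 19 + 15 + 26 = 286
Unweighted mean = 286 / 10 = 28.6
Weighted sum = 21×978 + 50×83 + 20×1326 + 37×469 + 33×795 + 42×237 + 23×906 + 19×994 + 15×1548 + 26×495
  = 180564
Sum of weights = 7831
Weighted mean = 180564 / 7831 = 23.057592
Difference (unweighted minus weighted) = 5.5424084

5.5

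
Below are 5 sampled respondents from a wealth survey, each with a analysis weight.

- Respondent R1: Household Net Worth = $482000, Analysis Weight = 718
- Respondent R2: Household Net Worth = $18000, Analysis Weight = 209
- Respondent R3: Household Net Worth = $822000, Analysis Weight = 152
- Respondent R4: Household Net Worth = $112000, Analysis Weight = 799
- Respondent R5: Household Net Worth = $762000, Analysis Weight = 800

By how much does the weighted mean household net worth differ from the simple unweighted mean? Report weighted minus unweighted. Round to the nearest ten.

Unweighted sum = 482000 + 18000 + 822000 + 112000 + 762000 = 2196000
Unweighted mean = 2196000 / 5 = 439200
Weighted sum = 482000×718 + 18000×209 + 822000×152 + 112000×799 + 762000×800
  = 346076000 + 3762000 + 124944000 + 89488000 + 609600000 = 1173870000
Sum of weights = 2678
Weighted mean = 1173870000 / 2678 = 438338.31
Difference (weighted minus unweighted) = -861.68783

-860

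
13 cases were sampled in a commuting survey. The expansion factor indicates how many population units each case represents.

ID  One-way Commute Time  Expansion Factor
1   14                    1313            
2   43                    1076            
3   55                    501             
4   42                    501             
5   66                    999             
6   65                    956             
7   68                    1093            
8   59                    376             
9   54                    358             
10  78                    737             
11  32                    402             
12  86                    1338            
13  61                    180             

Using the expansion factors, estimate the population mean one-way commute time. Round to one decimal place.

56.3

Weighted sum = 553559
Sum of weights = 9830
Weighted mean = 553559 / 9830 = 56.313225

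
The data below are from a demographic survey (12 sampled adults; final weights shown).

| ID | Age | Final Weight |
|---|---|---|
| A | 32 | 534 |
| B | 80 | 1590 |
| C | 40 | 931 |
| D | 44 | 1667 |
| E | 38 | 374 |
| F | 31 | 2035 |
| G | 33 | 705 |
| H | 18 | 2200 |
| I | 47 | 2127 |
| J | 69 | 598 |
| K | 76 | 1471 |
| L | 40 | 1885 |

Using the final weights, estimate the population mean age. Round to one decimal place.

44.9

Weighted sum = 32×534 + 80×1590 + 40×931 + 44×1667 + 38×374 + 31×2035 + 33×705 + 18×2200 + 47×2127 + 69×598 + 76×1471 + 40×1885
  = 723465
Sum of weights = 534 + 1590 + 931 + 1667 + 374 + 2035 + 705 + 2200 + 2127 + 598 + 1471 + 1885 = 16117
Weighted mean = 723465 / 16117 = 44.888317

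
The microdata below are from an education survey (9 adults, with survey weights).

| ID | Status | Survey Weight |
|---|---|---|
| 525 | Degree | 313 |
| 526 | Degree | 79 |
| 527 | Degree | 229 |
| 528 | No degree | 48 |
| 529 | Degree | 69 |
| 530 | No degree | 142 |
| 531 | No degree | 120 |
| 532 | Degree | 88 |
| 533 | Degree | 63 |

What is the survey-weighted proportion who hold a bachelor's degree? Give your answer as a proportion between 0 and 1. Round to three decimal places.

Sum of weights for 'Degree' = 313 + 79 + 229 + 69 + 88 + 63 = 841
Total weight = 313 + 79 + 229 + 48 + 69 + 142 + 120 + 88 + 63 = 1151
Weighted proportion = 841 / 1151 = 0.73066898

0.731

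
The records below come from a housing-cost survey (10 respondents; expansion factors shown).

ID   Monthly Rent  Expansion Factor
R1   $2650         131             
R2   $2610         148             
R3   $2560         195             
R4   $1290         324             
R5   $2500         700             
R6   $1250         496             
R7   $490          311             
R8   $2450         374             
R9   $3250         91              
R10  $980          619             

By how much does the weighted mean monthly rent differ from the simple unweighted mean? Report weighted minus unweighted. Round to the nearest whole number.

Unweighted sum = 20030
Unweighted mean = 20030 / 10 = 2003
Weighted sum = 2650×131 + 2610×148 + 2560×195 + 1290×324 + 2500×700 + 1250×496 + 490×311 + 2450×374 + 3250×91 + 980×619
  = 347150 + 386280 + 499200 + 417960 + 1750000 + 620000 + 152390 + 916300 + 295750 + 606620 = 5991650
Sum of weights = 131 + 148 + 195 + 324 + 700 + 496 + 311 + 374 + 91 + 619 = 3389
Weighted mean = 5991650 / 3389 = 1767.9699
Difference (weighted minus unweighted) = -235.0301

-235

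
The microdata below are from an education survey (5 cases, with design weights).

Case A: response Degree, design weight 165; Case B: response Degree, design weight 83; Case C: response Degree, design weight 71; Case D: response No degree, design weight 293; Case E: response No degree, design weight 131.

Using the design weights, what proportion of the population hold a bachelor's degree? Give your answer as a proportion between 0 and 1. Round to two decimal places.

0.43

Sum of weights for 'Degree' = 165 + 83 + 71 = 319
Total weight = 743
Weighted proportion = 319 / 743 = 0.42934051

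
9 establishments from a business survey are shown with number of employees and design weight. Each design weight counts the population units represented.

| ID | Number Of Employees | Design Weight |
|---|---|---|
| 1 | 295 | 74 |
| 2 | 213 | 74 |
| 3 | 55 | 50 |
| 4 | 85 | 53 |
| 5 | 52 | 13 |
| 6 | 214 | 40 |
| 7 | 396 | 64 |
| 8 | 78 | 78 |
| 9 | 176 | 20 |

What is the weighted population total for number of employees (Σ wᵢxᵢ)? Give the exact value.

Weighted total = 295×74 + 213×74 + 55×50 + 85×53 + 52×13 + 214×40 + 396×64 + 78×78 + 176×20
  = 89031

89031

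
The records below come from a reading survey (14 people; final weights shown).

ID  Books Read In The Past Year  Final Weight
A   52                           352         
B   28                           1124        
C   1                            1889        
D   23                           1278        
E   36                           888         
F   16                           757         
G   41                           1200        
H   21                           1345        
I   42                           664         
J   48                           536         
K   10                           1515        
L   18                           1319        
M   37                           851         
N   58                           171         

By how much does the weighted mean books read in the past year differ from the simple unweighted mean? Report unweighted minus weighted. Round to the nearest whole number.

Unweighted sum = 431
Unweighted mean = 431 / 14 = 30.785714
Weighted sum = 336497
Sum of weights = 13889
Weighted mean = 336497 / 13889 = 24.22759
Difference (unweighted minus weighted) = 6.5581241

7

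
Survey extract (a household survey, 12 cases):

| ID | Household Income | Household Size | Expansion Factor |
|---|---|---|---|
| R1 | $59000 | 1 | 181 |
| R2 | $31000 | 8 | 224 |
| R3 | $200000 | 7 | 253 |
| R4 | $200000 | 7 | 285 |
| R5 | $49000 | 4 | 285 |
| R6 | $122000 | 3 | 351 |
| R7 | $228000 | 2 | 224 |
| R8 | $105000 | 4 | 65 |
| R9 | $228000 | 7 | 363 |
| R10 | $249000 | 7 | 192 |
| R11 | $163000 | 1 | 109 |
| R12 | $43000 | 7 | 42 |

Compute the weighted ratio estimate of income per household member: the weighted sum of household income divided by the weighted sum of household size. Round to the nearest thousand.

30000

Σ wᵢ·y = 59000×181 + 31000×224 + 200000×253 + 200000×285 + 49000×285 + 122000×351 + 228000×224 + 105000×65 + 228000×363 + 249000×192 + 163000×109 + 43000×42
  = 10679000 + 6944000 + 50600000 + 57000000 + 13965000 + 42822000 + 51072000 + 6825000 + 82764000 + 47808000 + 17767000 + 1806000 = 390052000
Σ wᵢ·x = 1×181 + 8×224 + 7×253 + 7×285 + 4×285 + 3×351 + 2×224 + 4×65 + 7×363 + 7×192 + 1×109 + 7×42
  = 181 + 1792 + 1771 + 1995 + 1140 + 1053 + 448 + 260 + 2541 + 1344 + 109 + 294 = 12928
Ratio = 390052000 / 12928 = 30171.101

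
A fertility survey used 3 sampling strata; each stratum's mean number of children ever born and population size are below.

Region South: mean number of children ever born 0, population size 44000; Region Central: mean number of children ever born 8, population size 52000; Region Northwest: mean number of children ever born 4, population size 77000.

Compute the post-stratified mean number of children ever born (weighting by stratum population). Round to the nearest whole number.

Σ Nₕ·x̄ₕ = 0×44000 + 8×52000 + 4×77000
  = 0 + 416000 + 308000 = 724000
Σ Nₕ = 44000 + 52000 + 77000 = 173000
Overall mean = 724000 / 173000 = 4.1849711

4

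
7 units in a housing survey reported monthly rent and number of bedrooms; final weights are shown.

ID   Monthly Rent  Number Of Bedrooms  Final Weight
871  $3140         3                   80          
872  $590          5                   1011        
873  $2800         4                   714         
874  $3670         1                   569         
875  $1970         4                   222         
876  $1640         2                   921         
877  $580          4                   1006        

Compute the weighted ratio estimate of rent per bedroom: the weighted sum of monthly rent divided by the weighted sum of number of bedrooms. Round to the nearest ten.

480

Σ wᵢ·y = 3140×80 + 590×1011 + 2800×714 + 3670×569 + 1970×222 + 1640×921 + 580×1006
  = 251200 + 596490 + 1999200 + 2088230 + 437340 + 1510440 + 583480 = 7466380
Σ wᵢ·x = 3×80 + 5×1011 + 4×714 + 1×569 + 4×222 + 2×921 + 4×1006
  = 240 + 5055 + 2856 + 569 + 888 + 1842 + 4024 = 15474
Ratio = 7466380 / 15474 = 482.51131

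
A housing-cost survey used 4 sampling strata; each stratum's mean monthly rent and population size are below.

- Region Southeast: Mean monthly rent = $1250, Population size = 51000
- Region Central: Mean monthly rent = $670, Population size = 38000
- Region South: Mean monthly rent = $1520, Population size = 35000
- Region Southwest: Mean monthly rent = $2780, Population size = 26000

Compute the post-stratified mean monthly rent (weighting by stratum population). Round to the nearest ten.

Σ Nₕ·x̄ₕ = 1250×51000 + 670×38000 + 1520×35000 + 2780×26000
  = 214690000
Σ Nₕ = 51000 + 38000 + 35000 + 26000 = 150000
Overall mean = 214690000 / 150000 = 1431.2667

1430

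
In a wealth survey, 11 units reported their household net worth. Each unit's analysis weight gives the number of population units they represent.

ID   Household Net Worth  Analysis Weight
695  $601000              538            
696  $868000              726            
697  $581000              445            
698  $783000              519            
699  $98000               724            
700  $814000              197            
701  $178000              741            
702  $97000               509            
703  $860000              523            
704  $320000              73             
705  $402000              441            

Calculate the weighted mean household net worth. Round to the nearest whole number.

493273

Weighted sum = 2681431000
Sum of weights = 5436
Weighted mean = 2681431000 / 5436 = 493272.81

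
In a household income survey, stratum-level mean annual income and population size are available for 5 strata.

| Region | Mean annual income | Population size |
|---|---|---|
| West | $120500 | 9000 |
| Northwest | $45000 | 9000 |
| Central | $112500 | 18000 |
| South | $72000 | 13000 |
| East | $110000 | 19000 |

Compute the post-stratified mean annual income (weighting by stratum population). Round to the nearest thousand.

96000

Σ Nₕ·x̄ₕ = 120500×9000 + 45000×9000 + 112500×18000 + 72000×13000 + 110000×19000
  = 1084500000 + 405000000 + 2025000000 + 936000000 + 2090000000 = 6540500000
Σ Nₕ = 9000 + 9000 + 18000 + 13000 + 19000 = 68000
Overall mean = 6540500000 / 68000 = 96183.824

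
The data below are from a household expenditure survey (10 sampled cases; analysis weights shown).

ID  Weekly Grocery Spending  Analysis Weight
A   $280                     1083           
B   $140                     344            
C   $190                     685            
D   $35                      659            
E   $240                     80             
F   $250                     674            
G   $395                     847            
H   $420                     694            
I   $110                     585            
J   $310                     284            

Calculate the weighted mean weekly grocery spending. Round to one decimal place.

247.8

Weighted sum = 280×1083 + 140×344 + 190×685 + 35×659 + 240×80 + 250×674 + 395×847 + 420×694 + 110×585 + 310×284
  = 303240 + 48160 + 130150 + 23065 + 19200 + 168500 + 334565 + 291480 + 64350 + 88040 = 1470750
Sum of weights = 1083 + 344 + 685 + 659 + 80 + 674 + 847 + 694 + 585 + 284 = 5935
Weighted mean = 1470750 / 5935 = 247.8096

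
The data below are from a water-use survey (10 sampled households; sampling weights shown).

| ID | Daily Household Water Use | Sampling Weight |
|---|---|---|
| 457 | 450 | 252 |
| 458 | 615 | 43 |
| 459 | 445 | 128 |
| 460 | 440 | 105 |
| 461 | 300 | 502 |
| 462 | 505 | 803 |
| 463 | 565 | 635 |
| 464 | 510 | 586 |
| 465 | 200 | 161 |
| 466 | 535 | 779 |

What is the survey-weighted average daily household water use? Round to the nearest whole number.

Weighted sum = 450×252 + 615×43 + 445×128 + 440×105 + 300×502 + 505×803 + 565×635 + 510×586 + 200×161 + 535×779
  = 113400 + 26445 + 56960 + 46200 + 150600 + 405515 + 358775 + 298860 + 32200 + 416765 = 1905720
Sum of weights = 252 + 43 + 128 + 105 + 502 + 803 + 635 + 586 + 161 + 779 = 3994
Weighted mean = 1905720 / 3994 = 477.14572

477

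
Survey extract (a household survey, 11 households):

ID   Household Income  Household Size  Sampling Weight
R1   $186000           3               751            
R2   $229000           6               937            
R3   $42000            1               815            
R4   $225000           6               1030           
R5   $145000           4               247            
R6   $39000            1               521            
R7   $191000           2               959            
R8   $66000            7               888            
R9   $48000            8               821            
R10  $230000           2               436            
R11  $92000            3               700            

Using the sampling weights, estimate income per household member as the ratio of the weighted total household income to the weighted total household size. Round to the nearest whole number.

32956

Σ wᵢ·y = 186000×751 + 229000×937 + 42000×815 + 225000×1030 + 145000×247 + 39000×521 + 191000×959 + 66000×888 + 48000×821 + 230000×436 + 92000×700
  = 1122238000
Σ wᵢ·x = 3×751 + 6×937 + 1×815 + 6×1030 + 4×247 + 1×521 + 2×959 + 7×888 + 8×821 + 2×436 + 3×700
  = 2253 + 5622 + 815 + 6180 + 988 + 521 + 1918 + 6216 + 6568 + 872 + 2100 = 34053
Ratio = 1122238000 / 34053 = 32955.628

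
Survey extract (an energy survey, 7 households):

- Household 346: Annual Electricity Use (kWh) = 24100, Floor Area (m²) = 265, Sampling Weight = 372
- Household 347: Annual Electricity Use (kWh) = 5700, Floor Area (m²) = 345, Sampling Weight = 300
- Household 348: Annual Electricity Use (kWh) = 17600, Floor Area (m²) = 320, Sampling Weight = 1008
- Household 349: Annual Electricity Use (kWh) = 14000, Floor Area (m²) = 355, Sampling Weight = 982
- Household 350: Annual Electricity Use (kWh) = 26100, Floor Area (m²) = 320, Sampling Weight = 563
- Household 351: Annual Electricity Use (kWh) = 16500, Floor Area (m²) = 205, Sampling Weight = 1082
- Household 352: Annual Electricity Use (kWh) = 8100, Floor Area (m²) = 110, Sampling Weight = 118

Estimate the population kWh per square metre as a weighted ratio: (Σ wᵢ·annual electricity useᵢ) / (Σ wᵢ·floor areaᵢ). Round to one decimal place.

Σ wᵢ·y = 24100×372 + 5700×300 + 17600×1008 + 14000×982 + 26100×563 + 16500×1082 + 8100×118
  = 8965200 + 1710000 + 17740800 + 13748000 + 14694300 + 17853000 + 955800 = 75667100
Σ wᵢ·x = 1288200
Ratio = 75667100 / 1288200 = 58.738628

58.7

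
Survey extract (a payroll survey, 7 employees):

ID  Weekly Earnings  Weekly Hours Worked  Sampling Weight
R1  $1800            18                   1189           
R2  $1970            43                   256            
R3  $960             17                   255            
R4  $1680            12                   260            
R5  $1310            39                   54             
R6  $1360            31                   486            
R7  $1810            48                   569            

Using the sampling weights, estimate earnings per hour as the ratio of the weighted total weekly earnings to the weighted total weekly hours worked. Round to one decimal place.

60.3

Σ wᵢ·y = 1800×1189 + 1970×256 + 960×255 + 1680×260 + 1310×54 + 1360×486 + 1810×569
  = 2140200 + 504320 + 244800 + 436800 + 70740 + 660960 + 1029890 = 5087710
Σ wᵢ·x = 84349
Ratio = 5087710 / 84349 = 60.317372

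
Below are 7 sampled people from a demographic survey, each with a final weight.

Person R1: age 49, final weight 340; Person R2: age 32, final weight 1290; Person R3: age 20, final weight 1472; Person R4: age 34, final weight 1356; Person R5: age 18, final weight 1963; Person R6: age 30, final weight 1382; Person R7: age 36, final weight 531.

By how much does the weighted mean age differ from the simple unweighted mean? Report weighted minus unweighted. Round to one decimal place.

-3.8

Unweighted sum = 219
Unweighted mean = 219 / 7 = 31.285714
Weighted sum = 49×340 + 32×1290 + 20×1472 + 34×1356 + 18×1963 + 30×1382 + 36×531
  = 16660 + 41280 + 29440 + 46104 + 35334 + 41460 + 19116 = 229394
Sum of weights = 340 + 1290 + 1472 + 1356 + 1963 + 1382 + 531 = 8334
Weighted mean = 229394 / 8334 = 27.525078
Difference (weighted minus unweighted) = -3.7606363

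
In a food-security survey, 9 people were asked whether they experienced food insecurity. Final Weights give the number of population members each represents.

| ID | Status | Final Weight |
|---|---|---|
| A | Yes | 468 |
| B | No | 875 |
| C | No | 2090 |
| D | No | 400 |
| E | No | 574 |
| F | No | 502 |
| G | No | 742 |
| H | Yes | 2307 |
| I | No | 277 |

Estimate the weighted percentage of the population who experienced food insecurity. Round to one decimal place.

33.7

Sum of weights for 'Yes' = 468 + 2307 = 2775
Total weight = 468 + 875 + 2090 + 400 + 574 + 502 + 742 + 2307 + 277 = 8235
Weighted proportion = 2775 / 8235 = 0.33697632 → 33.697632%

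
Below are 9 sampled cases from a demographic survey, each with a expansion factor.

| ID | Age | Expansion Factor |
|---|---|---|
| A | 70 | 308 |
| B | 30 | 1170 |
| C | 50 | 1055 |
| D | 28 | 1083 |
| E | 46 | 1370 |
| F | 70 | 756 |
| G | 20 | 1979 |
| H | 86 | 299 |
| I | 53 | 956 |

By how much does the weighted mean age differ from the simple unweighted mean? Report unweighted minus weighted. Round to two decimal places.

Unweighted sum = 70 + 30 + 50 + 28 + 46 + 70 + 20 + 86 + 53 = 453
Unweighted mean = 453 / 9 = 50.333333
Weighted sum = 70×308 + 30×1170 + 50×1055 + 28×1083 + 46×1370 + 70×756 + 20×1979 + 86×299 + 53×956
  = 21560 + 35100 + 52750 + 30324 + 63020 + 52920 + 39580 + 25714 + 50668 = 371636
Sum of weights = 308 + 1170 + 1055 + 1083 + 1370 + 756 + 1979 + 299 + 956 = 8976
Weighted mean = 371636 / 8976 = 41.403298
Difference (unweighted minus weighted) = 8.9300357

8.93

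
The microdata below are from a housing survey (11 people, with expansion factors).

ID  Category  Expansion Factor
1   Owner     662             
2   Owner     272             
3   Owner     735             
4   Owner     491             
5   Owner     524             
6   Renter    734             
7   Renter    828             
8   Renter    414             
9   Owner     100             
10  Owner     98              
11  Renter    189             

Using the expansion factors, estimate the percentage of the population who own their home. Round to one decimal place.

Sum of weights for 'Owner' = 662 + 272 + 735 + 491 + 524 + 100 + 98 = 2882
Total weight = 662 + 272 + 735 + 491 + 524 + 734 + 828 + 414 + 100 + 98 + 189 = 5047
Weighted proportion = 2882 / 5047 = 0.5710323 → 57.10323%

57.1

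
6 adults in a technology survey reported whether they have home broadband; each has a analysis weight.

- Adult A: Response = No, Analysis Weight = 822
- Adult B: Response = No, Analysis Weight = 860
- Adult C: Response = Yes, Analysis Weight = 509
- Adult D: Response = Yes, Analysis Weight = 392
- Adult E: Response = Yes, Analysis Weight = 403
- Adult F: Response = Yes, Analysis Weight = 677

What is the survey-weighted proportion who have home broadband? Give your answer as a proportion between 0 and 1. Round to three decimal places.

0.541

Sum of weights for 'Yes' = 509 + 392 + 403 + 677 = 1981
Total weight = 822 + 860 + 509 + 392 + 403 + 677 = 3663
Weighted proportion = 1981 / 3663 = 0.54081354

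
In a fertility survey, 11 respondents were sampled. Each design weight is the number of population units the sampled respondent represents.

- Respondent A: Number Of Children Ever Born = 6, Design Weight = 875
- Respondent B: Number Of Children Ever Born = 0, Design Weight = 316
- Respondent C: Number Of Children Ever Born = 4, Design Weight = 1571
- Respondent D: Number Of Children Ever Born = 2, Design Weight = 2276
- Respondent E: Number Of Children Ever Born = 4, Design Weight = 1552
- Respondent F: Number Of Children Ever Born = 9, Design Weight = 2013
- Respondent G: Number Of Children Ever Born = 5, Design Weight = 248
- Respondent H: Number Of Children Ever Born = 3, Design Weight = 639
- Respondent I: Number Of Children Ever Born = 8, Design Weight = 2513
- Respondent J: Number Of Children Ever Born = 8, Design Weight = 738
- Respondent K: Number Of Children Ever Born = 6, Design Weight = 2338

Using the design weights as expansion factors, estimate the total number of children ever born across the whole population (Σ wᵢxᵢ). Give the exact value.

Weighted total = 6×875 + 0×316 + 4×1571 + 2×2276 + 4×1552 + 9×2013 + 5×248 + 3×639 + 8×2513 + 8×738 + 6×2338
  = 5250 + 0 + 6284 + 4552 + 6208 + 18117 + 1240 + 1917 + 20104 + 5904 + 14028 = 83604

83604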